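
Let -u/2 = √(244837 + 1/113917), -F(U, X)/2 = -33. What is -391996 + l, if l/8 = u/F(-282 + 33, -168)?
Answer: -391996 - 8*√26258430110810/341751 ≈ -3.9212e+5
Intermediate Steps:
F(U, X) = 66 (F(U, X) = -2*(-33) = 66)
u = -22*√26258430110810/113917 (u = -2*√(244837 + 1/113917) = -22*√26258430110810/113917 ≈ -989.62)
l = -8*√26258430110810/341751 (l = 8*(-22*√26258430110810/113917/66) = 8*(-22*√26258430110810/113917*(1/66)) = 8*(-√26258430110810/341751) = -8*√26258430110810/341751 ≈ -119.95)
-391996 + l = -391996 - 8*√26258430110810/341751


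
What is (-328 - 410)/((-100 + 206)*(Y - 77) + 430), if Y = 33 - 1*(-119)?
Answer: -369/4190 ≈ -0.088067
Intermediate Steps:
Y = 152 (Y = 33 + 119 = 152)
(-328 - 410)/((-100 + 206)*(Y - 77) + 430) = (-328 - 410)/((-100 + 206)*(152 - 77) + 430) = -738/(106*75 + 430) = -738/(7950 + 430) = -738/8380 = -738*1/8380 = -369/4190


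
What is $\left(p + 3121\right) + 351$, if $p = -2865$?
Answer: $607$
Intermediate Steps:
$\left(p + 3121\right) + 351 = \left(-2865 + 3121\right) + 351 = 256 + 351 = 607$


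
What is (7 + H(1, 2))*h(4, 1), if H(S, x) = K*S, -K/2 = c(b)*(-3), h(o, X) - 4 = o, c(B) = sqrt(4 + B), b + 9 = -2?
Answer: 56 + 48*I*sqrt(7) ≈ 56.0 + 127.0*I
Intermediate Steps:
b = -11 (b = -9 - 2 = -11)
h(o, X) = 4 + o
K = 6*I*sqrt(7) (K = -2*sqrt(4 - 11)*(-3) = -2*sqrt(-7)*(-3) = -2*I*sqrt(7)*(-3) = -(-6)*I*sqrt(7) = 6*I*sqrt(7) ≈ 15.875*I)
H(S, x) = 6*I*S*sqrt(7) (H(S, x) = (6*I*sqrt(7))*S = 6*I*S*sqrt(7))
(7 + H(1, 2))*h(4, 1) = (7 + 6*I*1*sqrt(7))*(4 + 4) = (7 + 6*I*sqrt(7))*8 = 56 + 48*I*sqrt(7)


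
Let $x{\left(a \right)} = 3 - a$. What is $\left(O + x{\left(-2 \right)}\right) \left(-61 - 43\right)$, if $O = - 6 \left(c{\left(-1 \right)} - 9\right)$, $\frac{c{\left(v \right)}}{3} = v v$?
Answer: $-4264$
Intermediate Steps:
$c{\left(v \right)} = 3 v^{2}$ ($c{\left(v \right)} = 3 v v = 3 v^{2}$)
$O = 36$ ($O = - 6 \left(3 \left(-1\right)^{2} - 9\right) = - 6 \left(3 \cdot 1 - 9\right) = - 6 \left(3 - 9\right) = \left(-6\right) \left(-6\right) = 36$)
$\left(O + x{\left(-2 \right)}\right) \left(-61 - 43\right) = \left(36 + \left(3 - -2\right)\right) \left(-61 - 43\right) = \left(36 + \left(3 + 2\right)\right) \left(-104\right) = \left(36 + 5\right) \left(-104\right) = 41 \left(-104\right) = -4264$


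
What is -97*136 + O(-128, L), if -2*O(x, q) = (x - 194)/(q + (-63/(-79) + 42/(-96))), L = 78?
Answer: -1306424520/99047 ≈ -13190.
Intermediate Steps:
O(x, q) = -(-194 + x)/(2*(455/1264 + q)) (O(x, q) = -(x - 194)/(2*(q + (-63/(-79) + 42/(-96)))) = -(-194 + x)/(2*(q + (-63*(-1/79) + 42*(-1/96)))) = -(-194 + x)/(2*(q + (63/79 - 7/16))) = -(-194 + x)/(2*(q + 455/1264)) = -(-194 + x)/(2*(455/1264 + q)))
-97*136 + O(-128, L) = -97*136 + 632*(194 - 1*(-128))/(455 + 1264*78) = -13192 + 632*(194 + 128)/(455 + 98592) = -13192 + 632*322/99047 = -13192 + 632*(1/99047)*322 = -13192 + 203504/99047 = -1306424520/99047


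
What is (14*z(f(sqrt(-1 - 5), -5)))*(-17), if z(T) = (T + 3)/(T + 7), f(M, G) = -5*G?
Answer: -833/4 ≈ -208.25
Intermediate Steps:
z(T) = (3 + T)/(7 + T)
(14*z(f(sqrt(-1 - 5), -5)))*(-17) = (14*((3 - 5*(-5))/(7 - 5*(-5))))*(-17) = (14*((3 + 25)/(7 + 25)))*(-17) = (14*(28/32))*(-17) = (14*((1/32)*28))*(-17) = (14*(7/8))*(-17) = (49/4)*(-17) = -833/4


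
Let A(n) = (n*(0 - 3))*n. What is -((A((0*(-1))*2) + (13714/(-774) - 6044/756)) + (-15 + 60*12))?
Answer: -5520565/8127 ≈ -679.29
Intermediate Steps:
A(n) = -3*n² (A(n) = (n*(-3))*n = (-3*n)*n = -3*n²)
-((A((0*(-1))*2) + (13714/(-774) - 6044/756)) + (-15 + 60*12)) = -((-3*((0*(-1))*2)² + (13714/(-774) - 6044/756)) + (-15 + 60*12)) = -((-3*(0*2)² + (13714*(-1/774) - 6044*1/756)) + (-15 + 720)) = -((-3*0² + (-6857/387 - 1511/189)) + 705) = -((-3*0 - 208970/8127) + 705) = -((0 - 208970/8127) + 705) = -(-208970/8127 + 705) = -1*5520565/8127 = -5520565/8127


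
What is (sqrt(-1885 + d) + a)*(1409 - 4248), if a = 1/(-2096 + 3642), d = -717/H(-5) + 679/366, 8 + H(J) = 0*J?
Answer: -2839/1546 - 2839*I*sqrt(961010958)/732 ≈ -1.8364 - 1.2023e+5*I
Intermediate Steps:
H(J) = -8 (H(J) = -8 + 0*J = -8 + 0 = -8)
d = 133927/1464 (d = -717/(-8) + 679/366 = -717*(-1/8) + 679*(1/366) = 717/8 + 679/366 = 133927/1464 ≈ 91.480)
a = 1/1546 ≈ 0.00064683
(sqrt(-1885 + d) + a)*(1409 - 4248) = (sqrt(-1885 + 133927/1464) + 1/1546)*(1409 - 4248) = (sqrt(-2625713/1464) + 1/1546)*(-2839) = (I*sqrt(961010958)/732 + 1/1546)*(-2839) = (1/1546 + I*sqrt(961010958)/732)*(-2839) = -2839/1546 - 2839*I*sqrt(961010958)/732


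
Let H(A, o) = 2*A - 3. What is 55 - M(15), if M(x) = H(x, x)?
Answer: 28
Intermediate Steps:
H(A, o) = -3 + 2*A
M(x) = -3 + 2*x
55 - M(15) = 55 - (-3 + 2*15) = 55 - (-3 + 30) = 55 - 1*27 = 55 - 27 = 28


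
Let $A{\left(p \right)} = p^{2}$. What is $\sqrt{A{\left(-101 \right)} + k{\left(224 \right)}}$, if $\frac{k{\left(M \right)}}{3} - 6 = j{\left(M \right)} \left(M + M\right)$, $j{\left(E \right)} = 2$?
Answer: $\sqrt{12907} \approx 113.61$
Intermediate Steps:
$k{\left(M \right)} = 18 + 12 M$ ($k{\left(M \right)} = 18 + 3 \cdot 2 \left(M + M\right) = 18 + 3 \cdot 2 \cdot 2 M = 18 + 3 \cdot 4 M = 18 + 12 M$)
$\sqrt{A{\left(-101 \right)} + k{\left(224 \right)}} = \sqrt{\left(-101\right)^{2} + \left(18 + 12 \cdot 224\right)} = \sqrt{10201 + \left(18 + 2688\right)} = \sqrt{10201 + 2706} = \sqrt{12907}$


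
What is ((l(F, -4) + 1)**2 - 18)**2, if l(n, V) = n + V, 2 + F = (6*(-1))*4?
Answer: 677329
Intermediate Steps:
F = -26 (F = -2 + (6*(-1))*4 = -2 - 6*4 = -2 - 24 = -26)
l(n, V) = V + n
((l(F, -4) + 1)**2 - 18)**2 = (((-4 - 26) + 1)**2 - 18)**2 = ((-30 + 1)**2 - 18)**2 = ((-29)**2 - 18)**2 = (841 - 18)**2 = 823**2 = 677329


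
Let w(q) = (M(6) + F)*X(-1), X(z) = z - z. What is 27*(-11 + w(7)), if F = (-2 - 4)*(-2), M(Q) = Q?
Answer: -297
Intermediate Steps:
X(z) = 0
F = 12 (F = -6*(-2) = 12)
w(q) = 0 (w(q) = (6 + 12)*0 = 18*0 = 0)
27*(-11 + w(7)) = 27*(-11 + 0) = 27*(-11) = -297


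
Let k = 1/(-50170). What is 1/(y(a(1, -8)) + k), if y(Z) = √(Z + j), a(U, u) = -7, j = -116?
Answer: -50170/309594554701 - 2517028900*I*√123/309594554701 ≈ -1.6205e-7 - 0.090167*I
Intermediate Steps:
k = -1/50170 ≈ -1.9932e-5
y(Z) = √(-116 + Z) (y(Z) = √(Z - 116) = √(-116 + Z))
1/(y(a(1, -8)) + k) = 1/(√(-116 - 7) - 1/50170) = 1/(√(-123) - 1/50170) = 1/(I*√123 - 1/50170) = 1/(-1/50170 + I*√123)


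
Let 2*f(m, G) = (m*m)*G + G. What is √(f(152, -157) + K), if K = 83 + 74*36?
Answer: I*√7243982/2 ≈ 1345.7*I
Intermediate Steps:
f(m, G) = G/2 + G*m²/2 (f(m, G) = ((m*m)*G + G)/2 = (m²*G + G)/2 = (G*m² + G)/2 = (G + G*m²)/2 = G/2 + G*m²/2)
K = 2747 (K = 83 + 2664 = 2747)
√(f(152, -157) + K) = √((½)*(-157)*(1 + 152²) + 2747) = √((½)*(-157)*(1 + 23104) + 2747) = √((½)*(-157)*23105 + 2747) = √(-3627485/2 + 2747) = √(-3621991/2) = I*√7243982/2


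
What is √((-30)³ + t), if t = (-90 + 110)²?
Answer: 10*I*√266 ≈ 163.09*I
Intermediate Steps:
t = 400 (t = 20² = 400)
√((-30)³ + t) = √((-30)³ + 400) = √(-27000 + 400) = √(-26600) = 10*I*√266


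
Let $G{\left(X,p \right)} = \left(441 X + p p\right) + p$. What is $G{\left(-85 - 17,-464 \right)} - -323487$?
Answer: $493337$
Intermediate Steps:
$G{\left(X,p \right)} = p + p^{2} + 441 X$ ($G{\left(X,p \right)} = \left(441 X + p^{2}\right) + p = \left(p^{2} + 441 X\right) + p = p + p^{2} + 441 X$)
$G{\left(-85 - 17,-464 \right)} - -323487 = \left(-464 + \left(-464\right)^{2} + 441 \left(-85 - 17\right)\right) - -323487 = \left(-464 + 215296 + 441 \left(-102\right)\right) + 323487 = \left(-464 + 215296 - 44982\right) + 323487 = 169850 + 323487 = 493337$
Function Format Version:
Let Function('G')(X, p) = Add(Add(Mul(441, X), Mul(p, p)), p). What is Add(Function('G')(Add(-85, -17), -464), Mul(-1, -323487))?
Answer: 493337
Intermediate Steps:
Function('G')(X, p) = Add(p, Pow(p, 2), Mul(441, X)) (Function('G')(X, p) = Add(Add(Mul(441, X), Pow(p, 2)), p) = Add(Add(Pow(p, 2), Mul(441, X)), p) = Add(p, Pow(p, 2), Mul(441, X)))
Add(Function('G')(Add(-85, -17), -464), Mul(-1, -323487)) = Add(Add(-464, Pow(-464, 2), Mul(441, Add(-85, -17))), Mul(-1, -323487)) = Add(Add(-464, 215296, Mul(441, -102)), 323487) = Add(Add(-464, 215296, -44982), 323487) = Add(169850, 323487) = 493337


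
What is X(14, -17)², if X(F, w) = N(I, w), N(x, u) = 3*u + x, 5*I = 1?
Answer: 64516/25 ≈ 2580.6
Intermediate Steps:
I = ⅕ (I = (⅕)*1 = ⅕ ≈ 0.20000)
N(x, u) = x + 3*u
X(F, w) = ⅕ + 3*w
X(14, -17)² = (⅕ + 3*(-17))² = (⅕ - 51)² = (-254/5)² = 64516/25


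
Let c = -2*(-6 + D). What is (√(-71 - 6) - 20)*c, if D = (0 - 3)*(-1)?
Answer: -120 + 6*I*√77 ≈ -120.0 + 52.65*I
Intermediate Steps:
D = 3 (D = -3*(-1) = 3)
c = 6 (c = -2*(-6 + 3) = -2*(-3) = 6)
(√(-71 - 6) - 20)*c = (√(-71 - 6) - 20)*6 = (√(-77) - 20)*6 = (I*√77 - 20)*6 = (-20 + I*√77)*6 = -120 + 6*I*√77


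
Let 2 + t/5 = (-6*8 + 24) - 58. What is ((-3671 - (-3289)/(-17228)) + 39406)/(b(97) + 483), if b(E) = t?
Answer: 205213097/361788 ≈ 567.22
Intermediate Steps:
t = -420 (t = -10 + 5*((-6*8 + 24) - 58) = -10 + 5*((-48 + 24) - 58) = -10 + 5*(-24 - 58) = -10 + 5*(-82) = -10 - 410 = -420)
b(E) = -420
((-3671 - (-3289)/(-17228)) + 39406)/(b(97) + 483) = ((-3671 - (-3289)/(-17228)) + 39406)/(-420 + 483) = ((-3671 - (-3289)*(-1)/17228) + 39406)/63 = ((-3671 - 1*3289/17228) + 39406)*(1/63) = ((-3671 - 3289/17228) + 39406)*(1/63) = (-63247277/17228 + 39406)*(1/63) = (615639291/17228)*(1/63) = 205213097/361788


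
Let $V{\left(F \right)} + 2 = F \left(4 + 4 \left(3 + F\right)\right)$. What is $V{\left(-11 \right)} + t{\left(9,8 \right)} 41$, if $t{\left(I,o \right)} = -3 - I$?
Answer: $-186$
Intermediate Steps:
$V{\left(F \right)} = -2 + F \left(16 + 4 F\right)$ ($V{\left(F \right)} = -2 + F \left(4 + 4 \left(3 + F\right)\right) = -2 + F \left(4 + \left(12 + 4 F\right)\right) = -2 + F \left(16 + 4 F\right)$)
$V{\left(-11 \right)} + t{\left(9,8 \right)} 41 = \left(-2 + 4 \left(-11\right)^{2} + 16 \left(-11\right)\right) + \left(-3 - 9\right) 41 = \left(-2 + 4 \cdot 121 - 176\right) + \left(-3 - 9\right) 41 = \left(-2 + 484 - 176\right) - 492 = 306 - 492 = -186$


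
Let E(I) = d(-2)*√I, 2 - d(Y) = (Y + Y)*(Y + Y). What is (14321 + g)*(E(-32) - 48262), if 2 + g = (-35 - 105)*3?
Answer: -670793538 - 778344*I*√2 ≈ -6.7079e+8 - 1.1007e+6*I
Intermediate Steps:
g = -422 (g = -2 + (-35 - 105)*3 = -2 - 140*3 = -2 - 420 = -422)
d(Y) = 2 - 4*Y² (d(Y) = 2 - (Y + Y)*(Y + Y) = 2 - 2*Y*2*Y = 2 - 4*Y²)
E(I) = -14*√I (E(I) = (2 - 4*(-2)²)*√I = (2 - 4*4)*√I = (2 - 16)*√I = -14*√I)
(14321 + g)*(E(-32) - 48262) = (14321 - 422)*(-56*I*√2 - 48262) = 13899*(-56*I*√2 - 48262) = 13899*(-48262 - 56*I*√2) = -670793538 - 778344*I*√2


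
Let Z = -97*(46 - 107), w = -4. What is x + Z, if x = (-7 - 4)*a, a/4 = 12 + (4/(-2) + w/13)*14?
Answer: 88537/13 ≈ 6810.5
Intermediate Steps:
Z = 5917 (Z = -97*(-61) = 5917)
a = -1056/13 (a = 4*(12 + (4/(-2) - 4/13)*14) = 4*(12 + (4*(-½) - 4*1/13)*14) = 4*(12 + (-2 - 4/13)*14) = 4*(12 - 30/13*14) = 4*(12 - 420/13) = 4*(-264/13) = -1056/13 ≈ -81.231)
x = 11616/13 (x = (-7 - 4)*(-1056/13) = -11*(-1056/13) = 11616/13 ≈ 893.54)
x + Z = 11616/13 + 5917 = 88537/13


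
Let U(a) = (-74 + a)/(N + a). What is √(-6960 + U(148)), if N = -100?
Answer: I*√1002018/12 ≈ 83.417*I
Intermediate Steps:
U(a) = (-74 + a)/(-100 + a)
√(-6960 + U(148)) = √(-6960 + (-74 + 148)/(-100 + 148)) = √(-6960 + 74/48) = √(-6960 + (1/48)*74) = √(-6960 + 37/24) = √(-167003/24) = I*√1002018/12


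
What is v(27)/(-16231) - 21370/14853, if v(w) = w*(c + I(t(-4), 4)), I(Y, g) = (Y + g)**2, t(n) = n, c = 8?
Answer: -350064718/241079043 ≈ -1.4521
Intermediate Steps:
v(w) = 8*w (v(w) = w*(8 + (-4 + 4)**2) = w*(8 + 0**2) = w*(8 + 0) = w*8 = 8*w)
v(27)/(-16231) - 21370/14853 = (8*27)/(-16231) - 21370/14853 = 216*(-1/16231) - 21370*1/14853 = -216/16231 - 21370/14853 = -350064718/241079043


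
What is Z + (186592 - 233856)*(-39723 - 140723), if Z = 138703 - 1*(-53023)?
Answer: 8528791470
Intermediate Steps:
Z = 191726 (Z = 138703 + 53023 = 191726)
Z + (186592 - 233856)*(-39723 - 140723) = 191726 + (186592 - 233856)*(-39723 - 140723) = 191726 - 47264*(-180446) = 191726 + 8528599744 = 8528791470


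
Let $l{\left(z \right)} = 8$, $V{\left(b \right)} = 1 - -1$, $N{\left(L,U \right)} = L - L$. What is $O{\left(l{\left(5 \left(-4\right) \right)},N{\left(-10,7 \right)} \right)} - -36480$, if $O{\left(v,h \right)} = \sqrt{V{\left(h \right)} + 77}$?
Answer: $36480 + \sqrt{79} \approx 36489.0$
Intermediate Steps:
$N{\left(L,U \right)} = 0$
$V{\left(b \right)} = 2$ ($V{\left(b \right)} = 1 + 1 = 2$)
$O{\left(v,h \right)} = \sqrt{79}$ ($O{\left(v,h \right)} = \sqrt{2 + 77} = \sqrt{79}$)
$O{\left(l{\left(5 \left(-4\right) \right)},N{\left(-10,7 \right)} \right)} - -36480 = \sqrt{79} - -36480 = \sqrt{79} + 36480 = 36480 + \sqrt{79}$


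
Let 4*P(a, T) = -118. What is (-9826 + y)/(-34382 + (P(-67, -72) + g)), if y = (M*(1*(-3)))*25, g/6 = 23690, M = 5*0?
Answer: -19652/215457 ≈ -0.091211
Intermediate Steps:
M = 0
g = 142140 (g = 6*23690 = 142140)
P(a, T) = -59/2 (P(a, T) = (¼)*(-118) = -59/2)
y = 0 (y = (0*(1*(-3)))*25 = (0*(-3))*25 = 0*25 = 0)
(-9826 + y)/(-34382 + (P(-67, -72) + g)) = (-9826 + 0)/(-34382 + (-59/2 + 142140)) = -9826/(-34382 + 284221/2) = -9826/215457/2 = -9826*2/215457 = -19652/215457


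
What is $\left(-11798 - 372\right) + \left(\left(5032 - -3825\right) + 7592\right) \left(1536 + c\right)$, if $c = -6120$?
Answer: $-75414386$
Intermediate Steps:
$\left(-11798 - 372\right) + \left(\left(5032 - -3825\right) + 7592\right) \left(1536 + c\right) = \left(-11798 - 372\right) + \left(\left(5032 - -3825\right) + 7592\right) \left(1536 - 6120\right) = -12170 + \left(\left(5032 + 3825\right) + 7592\right) \left(-4584\right) = -12170 + \left(8857 + 7592\right) \left(-4584\right) = -12170 + 16449 \left(-4584\right) = -12170 - 75402216 = -75414386$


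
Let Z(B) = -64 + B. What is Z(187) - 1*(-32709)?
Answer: 32832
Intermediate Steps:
Z(187) - 1*(-32709) = (-64 + 187) - 1*(-32709) = 123 + 32709 = 32832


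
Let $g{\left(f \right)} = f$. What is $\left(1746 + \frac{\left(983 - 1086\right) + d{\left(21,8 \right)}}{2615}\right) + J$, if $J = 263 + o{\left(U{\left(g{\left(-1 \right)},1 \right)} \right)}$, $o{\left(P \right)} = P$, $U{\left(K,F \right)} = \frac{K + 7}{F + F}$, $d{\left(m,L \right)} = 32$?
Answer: $\frac{5261309}{2615} \approx 2012.0$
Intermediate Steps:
$U{\left(K,F \right)} = \frac{7 + K}{2 F}$
$J = 266$ ($J = 263 + \frac{7 - 1}{2 \cdot 1} = 263 + \frac{1}{2} \cdot 1 \cdot 6 = 263 + 3 = 266$)
$\left(1746 + \frac{\left(983 - 1086\right) + d{\left(21,8 \right)}}{2615}\right) + J = \left(1746 + \frac{\left(983 - 1086\right) + 32}{2615}\right) + 266 = \left(1746 + \left(-103 + 32\right) \frac{1}{2615}\right) + 266 = \left(1746 - \frac{71}{2615}\right) + 266 = \frac{4565719}{2615} + 266 = \frac{5261309}{2615}$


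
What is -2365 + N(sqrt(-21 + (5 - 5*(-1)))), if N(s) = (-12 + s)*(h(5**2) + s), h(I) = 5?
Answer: -2436 - 7*I*sqrt(11) ≈ -2436.0 - 23.216*I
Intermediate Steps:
N(s) = (-12 + s)*(5 + s)
-2365 + N(sqrt(-21 + (5 - 5*(-1)))) = -2365 + (-60 + (sqrt(-21 + (5 - 5*(-1))))**2 - 7*sqrt(-21 + (5 - 5*(-1)))) = -2365 + (-60 + (sqrt(-21 + (5 + 5)))**2 - 7*sqrt(-21 + (5 + 5))) = -2365 + (-60 + (sqrt(-21 + 10))**2 - 7*sqrt(-21 + 10)) = -2365 + (-60 + (sqrt(-11))**2 - 7*I*sqrt(11)) = -2365 + (-60 + (I*sqrt(11))**2 - 7*I*sqrt(11)) = -2365 + (-60 - 11 - 7*I*sqrt(11)) = -2365 + (-71 - 7*I*sqrt(11)) = -2436 - 7*I*sqrt(11)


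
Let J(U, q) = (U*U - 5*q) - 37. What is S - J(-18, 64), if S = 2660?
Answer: 2693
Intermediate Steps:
J(U, q) = -37 + U² - 5*q (J(U, q) = (U² - 5*q) - 37 = -37 + U² - 5*q)
S - J(-18, 64) = 2660 - (-37 + (-18)² - 5*64) = 2660 - (-37 + 324 - 320) = 2660 - 1*(-33) = 2660 + 33 = 2693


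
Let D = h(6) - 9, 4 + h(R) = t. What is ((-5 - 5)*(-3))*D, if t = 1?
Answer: -360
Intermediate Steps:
h(R) = -3 (h(R) = -4 + 1 = -3)
D = -12 (D = -3 - 9 = -12)
((-5 - 5)*(-3))*D = ((-5 - 5)*(-3))*(-12) = -10*(-3)*(-12) = 30*(-12) = -360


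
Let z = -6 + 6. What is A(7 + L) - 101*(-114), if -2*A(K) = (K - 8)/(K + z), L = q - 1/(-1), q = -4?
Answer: 23029/2 ≈ 11515.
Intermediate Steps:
L = -3 (L = -4 - 1/(-1) = -4 - 1*(-1) = -4 + 1 = -3)
z = 0
A(K) = -(-8 + K)/(2*K) (A(K) = -(K - 8)/(2*(K + 0)) = -(-8 + K)/(2*K))
A(7 + L) - 101*(-114) = (8 - (7 - 3))/(2*(7 - 3)) - 101*(-114) = (½)*(8 - 1*4)/4 + 11514 = (½)*(¼)*(8 - 4) + 11514 = (½)*(¼)*4 + 11514 = ½ + 11514 = 23029/2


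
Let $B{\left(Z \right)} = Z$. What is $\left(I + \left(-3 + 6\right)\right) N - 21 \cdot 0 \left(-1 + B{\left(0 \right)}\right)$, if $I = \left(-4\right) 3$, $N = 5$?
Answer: $-45$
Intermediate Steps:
$I = -12$
$\left(I + \left(-3 + 6\right)\right) N - 21 \cdot 0 \left(-1 + B{\left(0 \right)}\right) = \left(-12 + \left(-3 + 6\right)\right) 5 - 21 \cdot 0 \left(-1 + 0\right) = \left(-12 + 3\right) 5 - 21 \cdot 0 \left(-1\right) = \left(-9\right) 5 - 0 = -45 + 0 = -45$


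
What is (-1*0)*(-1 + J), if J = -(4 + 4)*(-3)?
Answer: 0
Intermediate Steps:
J = 24 (J = -8*(-3) = -1*(-24) = 24)
(-1*0)*(-1 + J) = (-1*0)*(-1 + 24) = 0*23 = 0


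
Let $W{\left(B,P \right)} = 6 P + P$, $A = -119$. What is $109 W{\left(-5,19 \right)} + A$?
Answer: $14378$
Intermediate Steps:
$W{\left(B,P \right)} = 7 P$
$109 W{\left(-5,19 \right)} + A = 109 \cdot 7 \cdot 19 - 119 = 109 \cdot 133 - 119 = 14497 - 119 = 14378$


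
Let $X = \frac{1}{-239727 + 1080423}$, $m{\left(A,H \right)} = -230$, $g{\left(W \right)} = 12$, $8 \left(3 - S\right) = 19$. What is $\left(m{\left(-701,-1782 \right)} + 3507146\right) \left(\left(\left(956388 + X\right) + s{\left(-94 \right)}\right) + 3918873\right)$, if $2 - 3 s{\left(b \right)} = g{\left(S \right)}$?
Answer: $\frac{1197789970983902891}{70058} \approx 1.7097 \cdot 10^{13}$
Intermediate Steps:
$S = \frac{5}{8}$ ($S = 3 - \frac{19}{8} = \frac{5}{8} \approx 0.625$)
$s{\left(b \right)} = - \frac{10}{3}$ ($s{\left(b \right)} = \frac{2}{3} - 4 = - \frac{10}{3}$)
$X = \frac{1}{840696} \approx 1.1895 \cdot 10^{-6}$
$\left(m{\left(-701,-1782 \right)} + 3507146\right) \left(\left(\left(956388 + X\right) + s{\left(-94 \right)}\right) + 3918873\right) = \left(-230 + 3507146\right) \left(\left(\left(956388 + \frac{1}{840696}\right) - \frac{10}{3}\right) + 3918873\right) = 3506916 \left(\left(\frac{804031566049}{840696} - \frac{10}{3}\right) + 3918873\right) = 3506916 \left(\frac{804028763729}{840696} + 3918873\right) = 3506916 \cdot \frac{4098609619337}{840696} = \frac{1197789970983902891}{70058}$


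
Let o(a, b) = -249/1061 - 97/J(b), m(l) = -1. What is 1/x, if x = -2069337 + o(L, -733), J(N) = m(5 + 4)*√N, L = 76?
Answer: -1707520847394678/3533436468524019428077 + 109194937*I*√733/3533436468524019428077 ≈ -4.8325e-7 + 8.3668e-13*I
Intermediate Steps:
J(N) = -√N
o(a, b) = -249/1061 + 97/√b (o(a, b) = -249/1061 - 97*(-1/√b) = -249*1/1061 - (-97)/√b = -249/1061 + 97/√b)
x = -2195566806/1061 - 97*I*√733/733 (x = -2069337 + (-249/1061 + 97/√(-733)) = -2069337 + (-249/1061 + 97*(-I*√733/733)) = -2069337 + (-249/1061 - 97*I*√733/733) = -2195566806/1061 - 97*I*√733/733 ≈ -2.0693e+6 - 3.5828*I)
1/x = 1/(-2195566806/1061 - 97*I*√733/733)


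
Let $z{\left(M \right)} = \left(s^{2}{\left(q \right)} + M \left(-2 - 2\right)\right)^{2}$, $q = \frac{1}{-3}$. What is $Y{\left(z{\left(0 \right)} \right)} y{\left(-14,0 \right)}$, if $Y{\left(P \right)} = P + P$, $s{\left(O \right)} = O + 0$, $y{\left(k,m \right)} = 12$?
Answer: $\frac{8}{27} \approx 0.2963$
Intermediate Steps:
$q = - \frac{1}{3} \approx -0.33333$
$s{\left(O \right)} = O$
$z{\left(M \right)} = \left(\frac{1}{9} - 4 M\right)^{2}$ ($z{\left(M \right)} = \left(\left(- \frac{1}{3}\right)^{2} + M \left(-2 - 2\right)\right)^{2} = \left(\frac{1}{9} + M \left(-4\right)\right)^{2} = \left(\frac{1}{9} - 4 M\right)^{2}$)
$Y{\left(P \right)} = 2 P$
$Y{\left(z{\left(0 \right)} \right)} y{\left(-14,0 \right)} = 2 \frac{\left(-1 + 36 \cdot 0\right)^{2}}{81} \cdot 12 = 2 \frac{\left(-1 + 0\right)^{2}}{81} \cdot 12 = 2 \frac{\left(-1\right)^{2}}{81} \cdot 12 = 2 \cdot \frac{1}{81} \cdot 1 \cdot 12 = 2 \cdot \frac{1}{81} \cdot 12 = \frac{2}{81} \cdot 12 = \frac{8}{27}$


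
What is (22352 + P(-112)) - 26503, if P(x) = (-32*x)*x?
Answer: -405559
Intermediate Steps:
P(x) = -32*x**2
(22352 + P(-112)) - 26503 = (22352 - 32*(-112)**2) - 26503 = (22352 - 32*12544) - 26503 = (22352 - 401408) - 26503 = -379056 - 26503 = -405559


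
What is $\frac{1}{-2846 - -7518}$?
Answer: $\frac{1}{4672} \approx 0.00021404$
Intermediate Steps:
$\frac{1}{-2846 - -7518} = \frac{1}{-2846 + 7518} = \frac{1}{4672}$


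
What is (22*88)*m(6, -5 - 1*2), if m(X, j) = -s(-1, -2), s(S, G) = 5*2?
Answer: -19360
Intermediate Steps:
s(S, G) = 10
m(X, j) = -10 (m(X, j) = -1*10 = -10)
(22*88)*m(6, -5 - 1*2) = (22*88)*(-10) = 1936*(-10) = -19360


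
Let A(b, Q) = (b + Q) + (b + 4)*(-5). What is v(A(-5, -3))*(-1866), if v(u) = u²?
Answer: -16794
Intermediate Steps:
A(b, Q) = -20 + Q - 4*b (A(b, Q) = (Q + b) + (4 + b)*(-5) = (Q + b) + (-20 - 5*b) = -20 + Q - 4*b)
v(A(-5, -3))*(-1866) = (-20 - 3 - 4*(-5))²*(-1866) = (-20 - 3 + 20)²*(-1866) = (-3)²*(-1866) = 9*(-1866) = -16794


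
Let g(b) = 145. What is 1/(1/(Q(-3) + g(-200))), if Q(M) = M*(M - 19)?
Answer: 211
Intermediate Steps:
Q(M) = M*(-19 + M)
1/(1/(Q(-3) + g(-200))) = 1/(1/(-3*(-19 - 3) + 145)) = 1/(1/(-3*(-22) + 145)) = 1/(1/(66 + 145)) = 1/(1/211) = 211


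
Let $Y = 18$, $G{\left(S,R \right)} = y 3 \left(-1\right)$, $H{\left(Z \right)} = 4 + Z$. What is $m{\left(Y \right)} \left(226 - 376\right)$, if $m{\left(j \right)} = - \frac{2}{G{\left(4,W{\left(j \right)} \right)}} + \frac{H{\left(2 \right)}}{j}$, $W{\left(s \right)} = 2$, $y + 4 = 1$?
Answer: $- \frac{50}{3} \approx -16.667$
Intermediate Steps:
$y = -3$ ($y = -4 + 1 = -3$)
$G{\left(S,R \right)} = 9$ ($G{\left(S,R \right)} = \left(-3\right) 3 \left(-1\right) = \left(-9\right) \left(-1\right) = 9$)
$m{\left(j \right)} = - \frac{2}{9} + \frac{6}{j}$ ($m{\left(j \right)} = - \frac{2}{9} + \frac{4 + 2}{j} = \left(-2\right) \frac{1}{9} + \frac{6}{j} = - \frac{2}{9} + \frac{6}{j}$)
$m{\left(Y \right)} \left(226 - 376\right) = \left(- \frac{2}{9} + \frac{6}{18}\right) \left(226 - 376\right) = \left(- \frac{2}{9} + 6 \cdot \frac{1}{18}\right) \left(-150\right) = \left(- \frac{2}{9} + \frac{1}{3}\right) \left(-150\right) = \frac{1}{9} \left(-150\right) = - \frac{50}{3}$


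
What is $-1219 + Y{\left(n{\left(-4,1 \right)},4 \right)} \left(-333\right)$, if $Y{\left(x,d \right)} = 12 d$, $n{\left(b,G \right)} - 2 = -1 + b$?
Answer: $-17203$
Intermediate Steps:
$n{\left(b,G \right)} = 1 + b$ ($n{\left(b,G \right)} = 2 + \left(-1 + b\right) = 1 + b$)
$-1219 + Y{\left(n{\left(-4,1 \right)},4 \right)} \left(-333\right) = -1219 + 12 \cdot 4 \left(-333\right) = -1219 + 48 \left(-333\right) = -1219 - 15984 = -17203$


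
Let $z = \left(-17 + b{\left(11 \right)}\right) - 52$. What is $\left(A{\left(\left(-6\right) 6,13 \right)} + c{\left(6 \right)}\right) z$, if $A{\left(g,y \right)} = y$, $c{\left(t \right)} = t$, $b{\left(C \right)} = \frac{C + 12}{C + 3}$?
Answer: $- \frac{17917}{14} \approx -1279.8$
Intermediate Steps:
$b{\left(C \right)} = \frac{12 + C}{3 + C}$
$z = - \frac{943}{14}$ ($z = \left(-17 + \frac{12 + 11}{3 + 11}\right) - 52 = \left(-17 + \frac{1}{14} \cdot 23\right) - 52 = \left(-17 + \frac{23}{14}\right) - 52 = - \frac{215}{14} - 52 = - \frac{943}{14} \approx -67.357$)
$\left(A{\left(\left(-6\right) 6,13 \right)} + c{\left(6 \right)}\right) z = \left(13 + 6\right) \left(- \frac{943}{14}\right) = 19 \left(- \frac{943}{14}\right) = - \frac{17917}{14}$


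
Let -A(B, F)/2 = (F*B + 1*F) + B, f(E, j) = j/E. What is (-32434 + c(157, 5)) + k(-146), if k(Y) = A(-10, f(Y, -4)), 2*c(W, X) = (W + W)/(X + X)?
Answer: -23650399/730 ≈ -32398.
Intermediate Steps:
c(W, X) = W/(2*X) (c(W, X) = ((W + W)/(X + X))/2 = ((2*W)/((2*X)))/2 = ((2*W)*(1/(2*X)))/2 = (W/X)/2 = W/(2*X))
A(B, F) = -2*B - 2*F - 2*B*F (A(B, F) = -2*((F*B + 1*F) + B) = -2*((B*F + F) + B) = -2*((F + B*F) + B) = -2*(B + F + B*F) = -2*B - 2*F - 2*B*F)
k(Y) = 20 - 72/Y (k(Y) = -2*(-10) - (-8)/Y - 2*(-10)*(-4/Y) = 20 + 8/Y - 80/Y = 20 - 72/Y)
(-32434 + c(157, 5)) + k(-146) = (-32434 + (1/2)*157/5) + (20 - 72/(-146)) = (-32434 + (1/2)*157*(1/5)) + (20 - 72*(-1/146)) = (-32434 + 157/10) + (20 + 36/73) = -324183/10 + 1496/73 = -23650399/730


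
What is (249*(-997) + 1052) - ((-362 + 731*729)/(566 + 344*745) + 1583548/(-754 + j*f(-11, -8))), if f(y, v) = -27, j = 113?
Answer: -241184595848707/977299030 ≈ -2.4679e+5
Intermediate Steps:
(249*(-997) + 1052) - ((-362 + 731*729)/(566 + 344*745) + 1583548/(-754 + j*f(-11, -8))) = (249*(-997) + 1052) - ((-362 + 731*729)/(566 + 344*745) + 1583548/(-754 + 113*(-27))) = (-248253 + 1052) - ((-362 + 532899)/(566 + 256280) + 1583548/(-754 - 3051)) = -247201 - (532537/256846 + 1583548/(-3805)) = -247201 - (532537*(1/256846) + 1583548*(-1/3805)) = -247201 - (532537/256846 - 1583548/3805) = -247201 - 1*(-404701666323/977299030) = -247201 + 404701666323/977299030 = -241184595848707/977299030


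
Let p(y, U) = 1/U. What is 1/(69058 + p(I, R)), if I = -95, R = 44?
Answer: 44/3038553 ≈ 1.4481e-5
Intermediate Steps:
1/(69058 + p(I, R)) = 1/(69058 + 1/44) = 1/(3038553/44) = 44/3038553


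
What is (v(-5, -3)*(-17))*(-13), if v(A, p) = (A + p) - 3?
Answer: -2431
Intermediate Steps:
v(A, p) = -3 + A + p
(v(-5, -3)*(-17))*(-13) = ((-3 - 5 - 3)*(-17))*(-13) = -11*(-17)*(-13) = 187*(-13) = -2431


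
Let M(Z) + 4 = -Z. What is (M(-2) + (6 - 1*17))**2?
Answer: 169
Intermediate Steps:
M(Z) = -4 - Z
(M(-2) + (6 - 1*17))**2 = ((-4 - 1*(-2)) + (6 - 1*17))**2 = ((-4 + 2) + (6 - 17))**2 = (-2 - 11)**2 = (-13)**2 = 169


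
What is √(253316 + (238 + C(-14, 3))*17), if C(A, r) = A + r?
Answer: 45*√127 ≈ 507.12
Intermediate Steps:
√(253316 + (238 + C(-14, 3))*17) = √(253316 + (238 + (-14 + 3))*17) = √(253316 + (238 - 11)*17) = √(253316 + 227*17) = √(253316 + 3859) = √257175 = 45*√127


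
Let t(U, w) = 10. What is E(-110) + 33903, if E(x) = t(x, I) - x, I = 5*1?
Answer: 34023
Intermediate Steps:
I = 5
E(x) = 10 - x
E(-110) + 33903 = (10 - 1*(-110)) + 33903 = (10 + 110) + 33903 = 120 + 33903 = 34023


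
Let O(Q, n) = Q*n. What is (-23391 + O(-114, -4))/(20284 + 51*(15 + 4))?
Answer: -22935/21253 ≈ -1.0791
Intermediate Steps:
(-23391 + O(-114, -4))/(20284 + 51*(15 + 4)) = (-23391 - 114*(-4))/(20284 + 51*(15 + 4)) = (-23391 + 456)/(20284 + 51*19) = -22935/(20284 + 969) = -22935/21253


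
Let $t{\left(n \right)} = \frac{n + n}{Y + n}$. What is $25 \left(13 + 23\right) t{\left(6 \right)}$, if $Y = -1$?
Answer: $2160$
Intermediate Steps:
$t{\left(n \right)} = \frac{2 n}{-1 + n}$ ($t{\left(n \right)} = \frac{n + n}{-1 + n} = \frac{2 n}{-1 + n}$)
$25 \left(13 + 23\right) t{\left(6 \right)} = 25 \left(13 + 23\right) 2 \cdot 6 \frac{1}{-1 + 6} = 25 \cdot 36 \cdot 2 \cdot 6 \cdot \frac{1}{5} = 900 \cdot 2 \cdot 6 \cdot \frac{1}{5} = 900 \cdot \frac{12}{5} = 2160$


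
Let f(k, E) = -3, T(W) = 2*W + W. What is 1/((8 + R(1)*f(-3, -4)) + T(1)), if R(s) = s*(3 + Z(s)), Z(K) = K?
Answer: -1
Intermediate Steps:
T(W) = 3*W
R(s) = s*(3 + s)
1/((8 + R(1)*f(-3, -4)) + T(1)) = 1/((8 + (1*(3 + 1))*(-3)) + 3*1) = 1/((8 + (1*4)*(-3)) + 3) = 1/((8 + 4*(-3)) + 3) = 1/((8 - 12) + 3) = 1/(-4 + 3) = 1/(-1) = -1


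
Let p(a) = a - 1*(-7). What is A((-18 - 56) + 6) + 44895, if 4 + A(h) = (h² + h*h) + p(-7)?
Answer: 54139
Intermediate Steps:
p(a) = 7 + a (p(a) = a + 7 = 7 + a)
A(h) = -4 + 2*h² (A(h) = -4 + ((h² + h*h) + (7 - 7)) = -4 + ((h² + h²) + 0) = -4 + (2*h² + 0) = -4 + 2*h²)
A((-18 - 56) + 6) + 44895 = (-4 + 2*((-18 - 56) + 6)²) + 44895 = (-4 + 2*(-74 + 6)²) + 44895 = (-4 + 2*(-68)²) + 44895 = (-4 + 2*4624) + 44895 = (-4 + 9248) + 44895 = 9244 + 44895 = 54139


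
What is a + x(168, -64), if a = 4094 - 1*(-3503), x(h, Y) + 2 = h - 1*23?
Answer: 7740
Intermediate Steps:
x(h, Y) = -25 + h (x(h, Y) = -2 + (h - 1*23) = -2 + (h - 23) = -2 + (-23 + h) = -25 + h)
a = 7597 (a = 4094 + 3503 = 7597)
a + x(168, -64) = 7597 + (-25 + 168) = 7597 + 143 = 7740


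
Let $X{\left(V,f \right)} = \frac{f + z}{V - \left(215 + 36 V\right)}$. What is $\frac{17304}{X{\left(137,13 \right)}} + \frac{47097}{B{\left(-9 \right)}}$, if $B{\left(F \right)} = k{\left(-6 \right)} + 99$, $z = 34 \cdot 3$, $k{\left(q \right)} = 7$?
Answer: $- \frac{1836809217}{2438} \approx -7.5341 \cdot 10^{5}$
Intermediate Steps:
$z = 102$
$X{\left(V,f \right)} = \frac{102 + f}{-215 - 35 V}$ ($X{\left(V,f \right)} = \frac{f + 102}{V - \left(215 + 36 V\right)} = \frac{102 + f}{V - \left(215 + 36 V\right)} = \frac{102 + f}{-215 - 35 V}$)
$B{\left(F \right)} = 106$ ($B{\left(F \right)} = 7 + 99 = 106$)
$\frac{17304}{X{\left(137,13 \right)}} + \frac{47097}{B{\left(-9 \right)}} = \frac{17304}{\frac{1}{5} \frac{1}{43 + 7 \cdot 137} \left(-102 - 13\right)} + \frac{47097}{106} = \frac{17304}{\frac{1}{5} \frac{1}{43 + 959} \left(-102 - 13\right)} + 47097 \cdot \frac{1}{106} = \frac{17304}{\frac{1}{5} \cdot \frac{1}{1002} \left(-115\right)} + \frac{47097}{106} = \frac{17304}{- \frac{23}{1002}} + \frac{47097}{106} = 17304 \left(- \frac{1002}{23}\right) + \frac{47097}{106} = - \frac{17338608}{23} + \frac{47097}{106} = - \frac{1836809217}{2438}$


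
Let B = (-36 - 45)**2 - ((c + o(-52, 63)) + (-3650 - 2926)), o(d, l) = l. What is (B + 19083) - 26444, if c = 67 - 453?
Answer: 6099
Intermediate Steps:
c = -386
B = 13460 (B = (-36 - 45)**2 - ((-386 + 63) + (-3650 - 2926)) = (-81)**2 - (-323 - 6576) = 6561 - 1*(-6899) = 6561 + 6899 = 13460)
(B + 19083) - 26444 = (13460 + 19083) - 26444 = 32543 - 26444 = 6099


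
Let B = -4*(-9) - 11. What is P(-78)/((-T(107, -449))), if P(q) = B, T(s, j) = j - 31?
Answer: 5/96 ≈ 0.052083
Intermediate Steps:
T(s, j) = -31 + j
B = 25 (B = 36 - 11 = 25)
P(q) = 25
P(-78)/((-T(107, -449))) = 25/((-(-31 - 449))) = 25/((-1*(-480))) = 25/480 = 25*(1/480) = 5/96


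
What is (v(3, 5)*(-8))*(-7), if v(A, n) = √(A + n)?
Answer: 112*√2 ≈ 158.39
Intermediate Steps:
(v(3, 5)*(-8))*(-7) = (√(3 + 5)*(-8))*(-7) = (√8*(-8))*(-7) = ((2*√2)*(-8))*(-7) = -16*√2*(-7) = 112*√2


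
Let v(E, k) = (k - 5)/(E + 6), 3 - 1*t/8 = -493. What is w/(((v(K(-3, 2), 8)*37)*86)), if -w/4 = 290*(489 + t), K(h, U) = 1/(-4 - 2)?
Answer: -45238550/14319 ≈ -3159.3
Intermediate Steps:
t = 3968 (t = 24 - 8*(-493) = 24 + 3944 = 3968)
K(h, U) = -1/6 (K(h, U) = 1/(-6) = -1/6)
v(E, k) = (-5 + k)/(6 + E)
w = -5170120 (w = -1160*(489 + 3968) = -1160*4457 = -4*1292530 = -5170120)
w/(((v(K(-3, 2), 8)*37)*86)) = -5170120*(6 - 1/6)/(3182*(-5 + 8)) = -5170120/(((3/(35/6))*37)*86) = -5170120/((((6/35)*3)*37)*86) = -5170120/(((18/35)*37)*86) = -5170120/((666/35)*86) = -5170120/57276/35 = -5170120*35/57276 = -45238550/14319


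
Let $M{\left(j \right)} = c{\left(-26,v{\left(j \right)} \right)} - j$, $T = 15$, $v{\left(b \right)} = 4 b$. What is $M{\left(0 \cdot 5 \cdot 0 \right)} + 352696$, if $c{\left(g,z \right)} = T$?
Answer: $352711$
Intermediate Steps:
$c{\left(g,z \right)} = 15$
$M{\left(j \right)} = 15 - j$
$M{\left(0 \cdot 5 \cdot 0 \right)} + 352696 = \left(15 - 0 \cdot 5 \cdot 0\right) + 352696 = \left(15 - 0 \cdot 0\right) + 352696 = \left(15 - 0\right) + 352696 = \left(15 + 0\right) + 352696 = 15 + 352696 = 352711$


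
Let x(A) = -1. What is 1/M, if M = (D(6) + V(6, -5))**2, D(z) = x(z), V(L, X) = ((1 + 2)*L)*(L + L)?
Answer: 1/46225 ≈ 2.1633e-5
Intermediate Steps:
V(L, X) = 6*L**2 (V(L, X) = (3*L)*(2*L) = 6*L**2)
D(z) = -1
M = 46225 (M = (-1 + 6*6**2)**2 = (-1 + 6*36)**2 = (-1 + 216)**2 = 215**2 = 46225)
1/M = 1/46225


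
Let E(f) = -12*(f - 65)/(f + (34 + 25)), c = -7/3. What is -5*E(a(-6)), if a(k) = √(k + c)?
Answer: -172200/2617 + 9300*I*√3/2617 ≈ -65.801 + 6.1552*I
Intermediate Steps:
c = -7/3 (c = -7*⅓ = -7/3 ≈ -2.3333)
a(k) = √(-7/3 + k) (a(k) = √(k - 7/3) = √(-7/3 + k))
E(f) = -12*(-65 + f)/(59 + f) (E(f) = -12*(-65 + f)/(f + 59) = -12*(-65 + f)/(59 + f))
-5*E(a(-6)) = -60*(65 - √(-21 + 9*(-6))/3)/(59 + √(-21 + 9*(-6))/3) = -60*(65 - √(-21 - 54)/3)/(59 + √(-21 - 54)/3) = -60*(65 - √(-75)/3)/(59 + √(-75)/3) = -60*(65 - 5*I*√3/3)/(59 + (5*I*√3)/3) = -60*(65 - 5*I*√3/3)/(59 + 5*I*√3/3)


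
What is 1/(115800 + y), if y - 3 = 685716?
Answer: 1/801519 ≈ 1.2476e-6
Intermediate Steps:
y = 685719 (y = 3 + 685716 = 685719)
1/(115800 + y) = 1/(115800 + 685719) = 1/801519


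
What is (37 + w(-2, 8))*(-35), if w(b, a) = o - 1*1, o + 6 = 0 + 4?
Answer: -1190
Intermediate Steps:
o = -2 (o = -6 + (0 + 4) = -6 + 4 = -2)
w(b, a) = -3 (w(b, a) = -2 - 1*1 = -2 - 1 = -3)
(37 + w(-2, 8))*(-35) = (37 - 3)*(-35) = 34*(-35) = -1190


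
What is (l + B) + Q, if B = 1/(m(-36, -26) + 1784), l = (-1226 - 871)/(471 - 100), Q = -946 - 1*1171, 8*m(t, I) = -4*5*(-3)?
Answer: -2821626090/1329293 ≈ -2122.7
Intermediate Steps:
m(t, I) = 15/2 (m(t, I) = (-4*5*(-3))/8 = (-20*(-3))/8 = (⅛)*60 = 15/2)
Q = -2117 (Q = -946 - 1171 = -2117)
l = -2097/371 ≈ -5.6523
B = 2/3583 (B = 1/(15/2 + 1784) = 1/(3583/2) = 2/3583 ≈ 0.00055819)
(l + B) + Q = (-2097/371 + 2/3583) - 2117 = -7512809/1329293 - 2117 = -2821626090/1329293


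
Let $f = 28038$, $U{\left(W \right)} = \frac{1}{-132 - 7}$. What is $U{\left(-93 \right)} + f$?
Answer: $\frac{3897281}{139} \approx 28038.0$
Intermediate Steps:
$U{\left(W \right)} = - \frac{1}{139}$ ($U{\left(W \right)} = \frac{1}{-139} = - \frac{1}{139}$)
$U{\left(-93 \right)} + f = - \frac{1}{139} + 28038 = \frac{3897281}{139}$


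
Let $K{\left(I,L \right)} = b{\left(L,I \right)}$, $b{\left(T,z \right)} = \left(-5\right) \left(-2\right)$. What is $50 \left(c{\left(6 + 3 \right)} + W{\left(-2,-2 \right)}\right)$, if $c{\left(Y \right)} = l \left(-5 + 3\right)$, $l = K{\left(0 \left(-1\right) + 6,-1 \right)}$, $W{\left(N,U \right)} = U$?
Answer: $-1100$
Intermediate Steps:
$b{\left(T,z \right)} = 10$
$K{\left(I,L \right)} = 10$
$l = 10$
$c{\left(Y \right)} = -20$ ($c{\left(Y \right)} = 10 \left(-5 + 3\right) = 10 \left(-2\right) = -20$)
$50 \left(c{\left(6 + 3 \right)} + W{\left(-2,-2 \right)}\right) = 50 \left(-20 - 2\right) = 50 \left(-22\right) = -1100$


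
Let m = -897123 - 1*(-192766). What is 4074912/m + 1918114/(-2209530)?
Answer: -5177338667029/778148961105 ≈ -6.6534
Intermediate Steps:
m = -704357 (m = -897123 + 192766 = -704357)
4074912/m + 1918114/(-2209530) = 4074912/(-704357) + 1918114/(-2209530) = 4074912*(-1/704357) + 1918114*(-1/2209530) = -4074912/704357 - 959057/1104765 = -5177338667029/778148961105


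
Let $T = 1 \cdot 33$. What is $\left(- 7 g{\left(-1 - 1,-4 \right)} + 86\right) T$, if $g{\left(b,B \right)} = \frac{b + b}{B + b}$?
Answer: $2684$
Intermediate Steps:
$g{\left(b,B \right)} = \frac{2 b}{B + b}$
$T = 33$
$\left(- 7 g{\left(-1 - 1,-4 \right)} + 86\right) T = \left(- 7 \frac{2 \left(-1 - 1\right)}{-4 - 2} + 86\right) 33 = \left(- 7 \cdot 2 \left(-2\right) \frac{1}{-4 - 2} + 86\right) 33 = \left(- 7 \cdot 2 \left(-2\right) \frac{1}{-6} + 86\right) 33 = \left(- 7 \cdot 2 \left(-2\right) \left(- \frac{1}{6}\right) + 86\right) 33 = \left(\left(-7\right) \frac{2}{3} + 86\right) 33 = \left(- \frac{14}{3} + 86\right) 33 = \frac{244}{3} \cdot 33 = 2684$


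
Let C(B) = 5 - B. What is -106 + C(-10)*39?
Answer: 479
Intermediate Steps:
-106 + C(-10)*39 = -106 + (5 - 1*(-10))*39 = -106 + (5 + 10)*39 = -106 + 15*39 = -106 + 585 = 479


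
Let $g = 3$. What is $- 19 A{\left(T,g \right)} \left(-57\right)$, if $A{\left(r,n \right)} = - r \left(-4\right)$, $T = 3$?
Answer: $12996$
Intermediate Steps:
$A{\left(r,n \right)} = 4 r$
$- 19 A{\left(T,g \right)} \left(-57\right) = - 19 \cdot 4 \cdot 3 \left(-57\right) = \left(-19\right) 12 \left(-57\right) = \left(-228\right) \left(-57\right) = 12996$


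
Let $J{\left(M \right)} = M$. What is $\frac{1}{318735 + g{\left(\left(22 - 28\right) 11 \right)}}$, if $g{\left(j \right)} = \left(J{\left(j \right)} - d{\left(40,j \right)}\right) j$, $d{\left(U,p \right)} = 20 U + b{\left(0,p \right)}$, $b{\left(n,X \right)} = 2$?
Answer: $\frac{1}{376023} \approx 2.6594 \cdot 10^{-6}$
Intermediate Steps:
$d{\left(U,p \right)} = 2 + 20 U$ ($d{\left(U,p \right)} = 20 U + 2 = 2 + 20 U$)
$g{\left(j \right)} = j \left(-802 + j\right)$ ($g{\left(j \right)} = \left(j - \left(2 + 20 \cdot 40\right)\right) j = \left(j - \left(2 + 800\right)\right) j = \left(j - 802\right) j = \left(-802 + j\right) j = j \left(-802 + j\right)$)
$\frac{1}{318735 + g{\left(\left(22 - 28\right) 11 \right)}} = \frac{1}{318735 + \left(22 - 28\right) 11 \left(-802 + \left(22 - 28\right) 11\right)} = \frac{1}{318735 + \left(-6\right) 11 \left(-802 - 66\right)} = \frac{1}{318735 - 66 \left(-802 - 66\right)} = \frac{1}{318735 - -57288} = \frac{1}{318735 + 57288} = \frac{1}{376023}$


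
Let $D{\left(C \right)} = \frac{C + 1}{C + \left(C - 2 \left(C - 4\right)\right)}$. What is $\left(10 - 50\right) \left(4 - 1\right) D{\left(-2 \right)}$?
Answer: $15$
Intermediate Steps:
$D{\left(C \right)} = \frac{1}{8} + \frac{C}{8}$ ($D{\left(C \right)} = \frac{1 + C}{C + \left(C - 2 \left(C - 4\right)\right)} = \frac{1 + C}{C + \left(C - 2 \left(-4 + C\right)\right)} = \frac{1 + C}{C + \left(C - \left(-8 + 2 C\right)\right)} = \frac{1 + C}{C - \left(-8 + C\right)} = \frac{1 + C}{8} = \left(1 + C\right) \frac{1}{8} = \frac{1}{8} + \frac{C}{8}$)
$\left(10 - 50\right) \left(4 - 1\right) D{\left(-2 \right)} = \left(10 - 50\right) \left(4 - 1\right) \left(\frac{1}{8} + \frac{1}{8} \left(-2\right)\right) = - 40 \cdot 3 \left(\frac{1}{8} - \frac{1}{4}\right) = - 40 \cdot 3 \left(- \frac{1}{8}\right) = \left(-40\right) \left(- \frac{3}{8}\right) = 15$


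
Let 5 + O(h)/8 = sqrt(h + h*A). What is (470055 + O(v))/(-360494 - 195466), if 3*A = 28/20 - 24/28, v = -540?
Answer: -94003/111192 - 4*I*sqrt(217)/162155 ≈ -0.84541 - 0.00036338*I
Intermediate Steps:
A = 19/105 (A = (28/20 - 24/28)/3 = (28*(1/20) - 24*1/28)/3 = (7/5 - 6/7)/3 = (1/3)*(19/35) = 19/105 ≈ 0.18095)
O(h) = -40 + 16*sqrt(3255)*sqrt(h)/105 (O(h) = -40 + 8*sqrt(h + h*(19/105)) = -40 + 8*sqrt(h + 19*h/105) = -40 + 8*sqrt(124*h/105) = -40 + 8*(2*sqrt(3255)*sqrt(h)/105) = -40 + 16*sqrt(3255)*sqrt(h)/105)
(470055 + O(v))/(-360494 - 195466) = (470055 + (-40 + 16*sqrt(3255)*sqrt(-540)/105))/(-360494 - 195466) = (470055 + (-40 + 16*sqrt(3255)*(6*I*sqrt(15))/105))/(-555960) = (470055 + (-40 + 96*I*sqrt(217)/7))*(-1/555960) = (470015 + 96*I*sqrt(217)/7)*(-1/555960) = -94003/111192 - 4*I*sqrt(217)/162155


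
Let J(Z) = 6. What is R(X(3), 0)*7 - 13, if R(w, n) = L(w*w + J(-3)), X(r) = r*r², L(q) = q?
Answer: 5132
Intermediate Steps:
X(r) = r³
R(w, n) = 6 + w² (R(w, n) = w*w + 6 = w² + 6 = 6 + w²)
R(X(3), 0)*7 - 13 = (6 + (3³)²)*7 - 13 = (6 + 27²)*7 - 13 = (6 + 729)*7 - 13 = 735*7 - 13 = 5145 - 13 = 5132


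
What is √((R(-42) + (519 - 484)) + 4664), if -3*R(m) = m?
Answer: √4713 ≈ 68.651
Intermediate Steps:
R(m) = -m/3
√((R(-42) + (519 - 484)) + 4664) = √((-⅓*(-42) + (519 - 484)) + 4664) = √((14 + 35) + 4664) = √(49 + 4664) = √4713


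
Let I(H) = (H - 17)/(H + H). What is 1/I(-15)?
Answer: 15/16 ≈ 0.93750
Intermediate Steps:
I(H) = (-17 + H)/(2*H) (I(H) = (-17 + H)/((2*H)) = (-17 + H)*(1/(2*H)) = (-17 + H)/(2*H))
1/I(-15) = 1/((1/2)*(-17 - 15)/(-15)) = 1/((1/2)*(-1/15)*(-32)) = 1/(16/15) = 15/16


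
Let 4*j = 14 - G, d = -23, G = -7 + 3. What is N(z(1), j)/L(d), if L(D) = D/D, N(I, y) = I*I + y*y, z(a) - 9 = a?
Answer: 481/4 ≈ 120.25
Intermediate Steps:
G = -4
z(a) = 9 + a
j = 9/2 (j = (14 - 1*(-4))/4 = (14 + 4)/4 = (¼)*18 = 9/2 ≈ 4.5000)
N(I, y) = I² + y²
L(D) = 1
N(z(1), j)/L(d) = ((9 + 1)² + (9/2)²)/1 = (10² + 81/4)*1 = (100 + 81/4)*1 = (481/4)*1 = 481/4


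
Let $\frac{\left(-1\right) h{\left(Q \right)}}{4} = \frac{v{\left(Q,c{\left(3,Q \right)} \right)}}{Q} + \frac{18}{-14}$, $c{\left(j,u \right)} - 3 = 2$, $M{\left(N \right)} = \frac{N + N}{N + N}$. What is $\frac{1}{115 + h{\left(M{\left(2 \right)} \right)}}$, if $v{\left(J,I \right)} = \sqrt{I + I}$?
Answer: $\frac{5887}{699441} + \frac{196 \sqrt{10}}{699441} \approx 0.0093029$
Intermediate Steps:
$M{\left(N \right)} = 1$ ($M{\left(N \right)} = \frac{2 N}{2 N} = 2 N \frac{1}{2 N} = 1$)
$c{\left(j,u \right)} = 5$ ($c{\left(j,u \right)} = 3 + 2 = 5$)
$v{\left(J,I \right)} = \sqrt{2} \sqrt{I}$ ($v{\left(J,I \right)} = \sqrt{2 I} = \sqrt{2} \sqrt{I}$)
$h{\left(Q \right)} = \frac{36}{7} - \frac{4 \sqrt{10}}{Q}$ ($h{\left(Q \right)} = - 4 \left(\frac{\sqrt{2} \sqrt{5}}{Q} + \frac{18}{-14}\right) = - 4 \left(\frac{\sqrt{10}}{Q} + 18 \left(- \frac{1}{14}\right)\right) = - 4 \left(\frac{\sqrt{10}}{Q} - \frac{9}{7}\right) = - 4 \left(- \frac{9}{7} + \frac{\sqrt{10}}{Q}\right) = \frac{36}{7} - \frac{4 \sqrt{10}}{Q}$)
$\frac{1}{115 + h{\left(M{\left(2 \right)} \right)}} = \frac{1}{115 + \left(\frac{36}{7} - \frac{4 \sqrt{10}}{1}\right)} = \frac{1}{115 + \left(\frac{36}{7} - 4 \sqrt{10} \cdot 1\right)} = \frac{1}{115 + \left(\frac{36}{7} - 4 \sqrt{10}\right)} = \frac{1}{\frac{841}{7} - 4 \sqrt{10}}$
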